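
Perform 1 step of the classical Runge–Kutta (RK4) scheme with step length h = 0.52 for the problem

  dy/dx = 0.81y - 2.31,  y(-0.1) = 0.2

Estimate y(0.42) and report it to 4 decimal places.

RK4: k1 = f(x_n, y_n); k2 = f(x_n + h/2, y_n + (h/2)·k1); k3 = f(x_n + h/2, y_n + (h/2)·k2); k4 = f(x_n + h, y_n + h·k3); y_{n+1} = y_n + (h/6)·(k1 + 2k2 + 2k3 + k4).
x=-0.100000, y=0.200000:
  k1 = f(-0.100000, 0.200000) = -2.148000
  k2 = f(0.160000, -0.358480) = -2.600369
  k3 = f(0.160000, -0.476096) = -2.695638
  k4 = f(0.420000, -1.201732) = -3.283403
  y ← 0.200000 + (0.52/6)·(k1 + 2k2 + 2k3 + k4) = -1.188696
y(0.42) ≈ -1.1887

-1.1887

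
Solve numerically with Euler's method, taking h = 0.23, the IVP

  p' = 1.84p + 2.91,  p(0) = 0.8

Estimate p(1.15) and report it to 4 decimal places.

Euler: p_{n+1} = p_n + h·f(x_n, p_n).
x=0.000000, p=0.800000: f=4.382000 → p ← 0.800000 + 0.23·4.382000 = 1.807860
x=0.230000, p=1.807860: f=6.236462 → p ← 1.807860 + 0.23·6.236462 = 3.242246
x=0.460000, p=3.242246: f=8.875733 → p ← 3.242246 + 0.23·8.875733 = 5.283665
x=0.690000, p=5.283665: f=12.631944 → p ← 5.283665 + 0.23·12.631944 = 8.189012
x=0.920000, p=8.189012: f=17.977782 → p ← 8.189012 + 0.23·17.977782 = 12.323902
p(1.15) ≈ 12.3239

12.3239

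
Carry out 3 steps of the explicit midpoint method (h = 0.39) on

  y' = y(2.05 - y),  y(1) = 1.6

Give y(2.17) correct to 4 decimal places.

Midpoint: k1 = f(t_n, y_n); k2 = f(t_n + h/2, y_n + (h/2)·k1); y_{n+1} = y_n + h·k2.
t=1.000000, y=1.600000:
  k1 = f(1.000000, 1.600000) = 0.720000
  k2 = f(1.195000, 1.740400) = 0.538828
  y ← 1.600000 + 0.39·0.538828 = 1.810143
t=1.390000, y=1.810143:
  k1 = f(1.390000, 1.810143) = 0.434176
  k2 = f(1.585000, 1.894807) = 0.294061
  y ← 1.810143 + 0.39·0.294061 = 1.924826
t=1.780000, y=1.924826:
  k1 = f(1.780000, 1.924826) = 0.240937
  k2 = f(1.975000, 1.971809) = 0.154177
  y ← 1.924826 + 0.39·0.154177 = 1.984956
y(2.17) ≈ 1.9850

1.9850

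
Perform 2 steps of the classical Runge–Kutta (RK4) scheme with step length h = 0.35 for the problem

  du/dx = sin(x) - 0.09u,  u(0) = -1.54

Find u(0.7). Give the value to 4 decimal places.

-1.2158

RK4: k1 = f(x_n, u_n); k2 = f(x_n + h/2, u_n + (h/2)·k1); k3 = f(x_n + h/2, u_n + (h/2)·k2); k4 = f(x_n + h, u_n + h·k3); u_{n+1} = u_n + (h/6)·(k1 + 2k2 + 2k3 + k4).
x=0.000000, u=-1.540000:
  k1 = f(0.000000, -1.540000) = 0.138600
  k2 = f(0.175000, -1.515745) = 0.310525
  k3 = f(0.175000, -1.485658) = 0.307817
  k4 = f(0.350000, -1.432264) = 0.471802
  u ← -1.540000 + (0.35/6)·(k1 + 2k2 + 2k3 + k4) = -1.432253
x=0.350000, u=-1.432253:
  k1 = f(0.350000, -1.432253) = 0.471801
  k2 = f(0.525000, -1.349688) = 0.622685
  k3 = f(0.525000, -1.323283) = 0.620309
  k4 = f(0.700000, -1.215145) = 0.753581
  u ← -1.432253 + (0.35/6)·(k1 + 2k2 + 2k3 + k4) = -1.215757
u(0.7) ≈ -1.2158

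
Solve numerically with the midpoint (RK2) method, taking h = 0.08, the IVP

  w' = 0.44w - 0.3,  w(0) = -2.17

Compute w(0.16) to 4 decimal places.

Midpoint: k1 = f(x_n, w_n); k2 = f(x_n + h/2, w_n + (h/2)·k1); w_{n+1} = w_n + h·k2.
x=0.000000, w=-2.170000:
  k1 = f(0.000000, -2.170000) = -1.254800
  k2 = f(0.040000, -2.220192) = -1.276884
  w ← -2.170000 + 0.08·(-1.276884) = -2.272151
x=0.080000, w=-2.272151:
  k1 = f(0.080000, -2.272151) = -1.299746
  k2 = f(0.120000, -2.324141) = -1.322622
  w ← -2.272151 + 0.08·(-1.322622) = -2.377961
w(0.16) ≈ -2.3780

-2.3780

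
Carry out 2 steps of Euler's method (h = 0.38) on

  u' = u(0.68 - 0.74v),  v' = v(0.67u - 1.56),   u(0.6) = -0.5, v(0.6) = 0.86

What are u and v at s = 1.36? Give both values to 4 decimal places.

-0.6052, 0.0669

Euler on (u,v): u_{n+1} = u_n + h·u', v_{n+1} = v_n + h·v'.
0.600000: (-0.500000, 0.860000); f=(-0.021800, -1.629700) → (-0.508284, 0.240714)
0.980000: (-0.508284, 0.240714); f=(-0.255093, -0.457489) → (-0.605219, 0.066868)
(u(1.36), v(1.36)) ≈ (-0.6052, 0.0669)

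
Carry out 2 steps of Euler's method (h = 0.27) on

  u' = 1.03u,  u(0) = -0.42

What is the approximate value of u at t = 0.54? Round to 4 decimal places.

Euler: u_{n+1} = u_n + h·f(t_n, u_n).
t=0.000000, u=-0.420000: f=-0.432600 → u ← -0.420000 + 0.27·(-0.432600) = -0.536802
t=0.270000, u=-0.536802: f=-0.552906 → u ← -0.536802 + 0.27·(-0.552906) = -0.686087
u(0.54) ≈ -0.6861

-0.6861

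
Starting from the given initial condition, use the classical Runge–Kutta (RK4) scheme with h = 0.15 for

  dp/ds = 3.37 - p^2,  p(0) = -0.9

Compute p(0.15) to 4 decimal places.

RK4: k1 = f(s_n, p_n); k2 = f(s_n + h/2, p_n + (h/2)·k1); k3 = f(s_n + h/2, p_n + (h/2)·k2); k4 = f(s_n + h, p_n + h·k3); p_{n+1} = p_n + (h/6)·(k1 + 2k2 + 2k3 + k4).
s=0.000000, p=-0.900000:
  k1 = f(0.000000, -0.900000) = 2.560000
  k2 = f(0.075000, -0.708000) = 2.868736
  k3 = f(0.075000, -0.684845) = 2.900988
  k4 = f(0.150000, -0.464852) = 3.153913
  p ← -0.900000 + (0.15/6)·(k1 + 2k2 + 2k3 + k4) = -0.468666
p(0.15) ≈ -0.4687

-0.4687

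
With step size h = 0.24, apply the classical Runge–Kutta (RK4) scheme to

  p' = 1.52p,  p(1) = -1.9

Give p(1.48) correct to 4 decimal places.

-3.9408

RK4: k1 = f(x_n, p_n); k2 = f(x_n + h/2, p_n + (h/2)·k1); k3 = f(x_n + h/2, p_n + (h/2)·k2); k4 = f(x_n + h, p_n + h·k3); p_{n+1} = p_n + (h/6)·(k1 + 2k2 + 2k3 + k4).
x=1.000000, p=-1.900000:
  k1 = f(1.000000, -1.900000) = -2.888000
  k2 = f(1.120000, -2.246560) = -3.414771
  k3 = f(1.120000, -2.309773) = -3.510854
  k4 = f(1.240000, -2.742605) = -4.168760
  p ← -1.900000 + (0.24/6)·(k1 + 2k2 + 2k3 + k4) = -2.736320
x=1.240000, p=-2.736320:
  k1 = f(1.240000, -2.736320) = -4.159207
  k2 = f(1.360000, -3.235425) = -4.917846
  k3 = f(1.360000, -3.326462) = -5.056222
  k4 = f(1.480000, -3.949814) = -6.003717
  p ← -2.736320 + (0.24/6)·(k1 + 2k2 + 2k3 + k4) = -3.940763
p(1.48) ≈ -3.9408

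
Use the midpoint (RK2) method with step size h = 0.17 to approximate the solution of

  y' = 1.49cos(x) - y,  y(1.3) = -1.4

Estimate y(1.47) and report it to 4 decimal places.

-1.1412

Midpoint: k1 = f(x_n, y_n); k2 = f(x_n + h/2, y_n + (h/2)·k1); y_{n+1} = y_n + h·k2.
x=1.300000, y=-1.400000:
  k1 = f(1.300000, -1.400000) = 1.798573
  k2 = f(1.385000, -1.247121) = 1.522368
  y ← -1.400000 + 0.17·1.522368 = -1.141197
y(1.47) ≈ -1.1412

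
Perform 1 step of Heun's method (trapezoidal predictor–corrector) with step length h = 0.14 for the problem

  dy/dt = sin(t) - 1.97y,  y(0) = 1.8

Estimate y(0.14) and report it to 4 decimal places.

1.3818

Heun: k1 = f(t_n, y_n); k2 = f(t_n + h, y_n + h·k1); y_{n+1} = y_n + (h/2)·(k1 + k2).
t=0.000000, y=1.800000:
  k1 = f(0.000000, 1.800000) = -3.546000
  k2 = f(0.140000, 1.303560) = -2.428470
  y ← 1.800000 + (0.14/2)·(-3.546000 + (-2.428470)) = 1.381787
y(0.14) ≈ 1.3818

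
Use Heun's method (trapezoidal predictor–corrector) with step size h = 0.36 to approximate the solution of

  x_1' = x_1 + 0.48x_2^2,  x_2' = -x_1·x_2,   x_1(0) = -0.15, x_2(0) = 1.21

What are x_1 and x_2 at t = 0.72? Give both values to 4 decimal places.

Heun on (x_1,x_2): k1 = f(t_n, state_n); k2 = f(t_n + h, state_n + h·k1); state_{n+1} = state_n + (h/2)·(k1 + k2).
0.000000: (-0.150000, 1.210000)
  k1 = (0.552768, 0.181500)
  predictor → (0.048996, 1.275340)
  k2 = (0.829713, -0.062487)
  → (0.098847, 1.231422)
0.360000: (0.098847, 1.231422)
  k1 = (0.826719, -0.121722)
  predictor → (0.396465, 1.187602)
  k2 = (1.073457, -0.470843)
  → (0.440878, 1.124761)
(x_1(0.72), x_2(0.72)) ≈ (0.4409, 1.1248)

0.4409, 1.1248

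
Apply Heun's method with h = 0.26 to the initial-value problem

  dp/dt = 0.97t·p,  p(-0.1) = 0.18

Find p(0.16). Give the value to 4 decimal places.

Heun: k1 = f(t_n, p_n); k2 = f(t_n + h, p_n + h·k1); p_{n+1} = p_n + (h/2)·(k1 + k2).
t=-0.100000, p=0.180000:
  k1 = f(-0.100000, 0.180000) = -0.017460
  k2 = f(0.160000, 0.175460) = 0.027231
  p ← 0.180000 + (0.26/2)·(-0.017460 + 0.027231) = 0.181270
p(0.16) ≈ 0.1813

0.1813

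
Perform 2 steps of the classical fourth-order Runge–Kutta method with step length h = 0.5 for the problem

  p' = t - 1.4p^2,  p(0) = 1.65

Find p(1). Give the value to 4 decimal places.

RK4: k1 = f(t_n, p_n); k2 = f(t_n + h/2, p_n + (h/2)·k1); k3 = f(t_n + h/2, p_n + (h/2)·k2); k4 = f(t_n + h, p_n + h·k3); p_{n+1} = p_n + (h/6)·(k1 + 2k2 + 2k3 + k4).
t=0.000000, p=1.650000:
  k1 = f(0.000000, 1.650000) = -3.811500
  k2 = f(0.250000, 0.697125) = -0.430377
  k3 = f(0.250000, 1.542406) = -3.080622
  k4 = f(0.500000, 0.109689) = 0.483156
  p ← 1.650000 + (0.5/6)·(k1 + 2k2 + 2k3 + k4) = 0.787472
t=0.500000, p=0.787472:
  k1 = f(0.500000, 0.787472) = -0.368156
  k2 = f(0.750000, 0.695433) = 0.072923
  k3 = f(0.750000, 0.805702) = -0.158819
  k4 = f(1.000000, 0.708062) = 0.298107
  p ← 0.787472 + (0.5/6)·(k1 + 2k2 + 2k3 + k4) = 0.767318
p(1) ≈ 0.7673

0.7673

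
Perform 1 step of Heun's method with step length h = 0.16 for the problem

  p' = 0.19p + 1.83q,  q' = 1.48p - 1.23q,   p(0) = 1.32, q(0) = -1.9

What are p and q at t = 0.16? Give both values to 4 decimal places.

0.8965, -1.3422

Heun on (p,q): k1 = f(t_n, state_n); k2 = f(t_n + h, state_n + h·k1); state_{n+1} = state_n + (h/2)·(k1 + k2).
0.000000: (1.320000, -1.900000)
  k1 = (-3.226200, 4.290600)
  predictor → (0.803808, -1.213504)
  k2 = (-2.067989, 2.682246)
  → (0.896465, -1.342172)
(p(0.16), q(0.16)) ≈ (0.8965, -1.3422)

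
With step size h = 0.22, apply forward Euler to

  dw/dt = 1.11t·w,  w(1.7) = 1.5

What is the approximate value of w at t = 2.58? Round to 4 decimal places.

7.4834

Euler: w_{n+1} = w_n + h·f(t_n, w_n).
t=1.700000, w=1.500000: f=2.830500 → w ← 1.500000 + 0.22·2.830500 = 2.122710
t=1.920000, w=2.122710: f=4.523920 → w ← 2.122710 + 0.22·4.523920 = 3.117972
t=2.140000, w=3.117972: f=7.406431 → w ← 3.117972 + 0.22·7.406431 = 4.747387
t=2.360000, w=4.747387: f=12.436256 → w ← 4.747387 + 0.22·12.436256 = 7.483363
w(2.58) ≈ 7.4834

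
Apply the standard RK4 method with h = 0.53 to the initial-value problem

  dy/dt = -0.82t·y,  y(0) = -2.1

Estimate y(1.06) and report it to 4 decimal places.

RK4: k1 = f(t_n, y_n); k2 = f(t_n + h/2, y_n + (h/2)·k1); k3 = f(t_n + h/2, y_n + (h/2)·k2); k4 = f(t_n + h, y_n + h·k3); y_{n+1} = y_n + (h/6)·(k1 + 2k2 + 2k3 + k4).
t=0.000000, y=-2.100000:
  k1 = f(0.000000, -2.100000) = 0.000000
  k2 = f(0.265000, -2.100000) = 0.456330
  k3 = f(0.265000, -1.979073) = 0.430052
  k4 = f(0.530000, -1.872072) = 0.813603
  y ← -2.100000 + (0.53/6)·(k1 + 2k2 + 2k3 + k4) = -1.871538
t=0.530000, y=-1.871538:
  k1 = f(0.530000, -1.871538) = 0.813370
  k2 = f(0.795000, -1.655994) = 1.079543
  k3 = f(0.795000, -1.585459) = 1.033561
  k4 = f(1.060000, -1.323750) = 1.150604
  y ← -1.871538 + (0.53/6)·(k1 + 2k2 + 2k3 + k4) = -1.324738
y(1.06) ≈ -1.3247

-1.3247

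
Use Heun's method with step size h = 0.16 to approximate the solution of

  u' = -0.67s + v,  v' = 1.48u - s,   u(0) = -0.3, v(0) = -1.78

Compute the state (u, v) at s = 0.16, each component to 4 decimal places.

Heun on (u,v): k1 = f(s_n, state_n); k2 = f(s_n + h, state_n + h·k1); state_{n+1} = state_n + (h/2)·(k1 + k2).
0.000000: (-0.300000, -1.780000)
  k1 = (-1.780000, -0.444000)
  predictor → (-0.584800, -1.851040)
  k2 = (-1.958240, -1.025504)
  → (-0.599059, -1.897560)
(u(0.16), v(0.16)) ≈ (-0.5991, -1.8976)

-0.5991, -1.8976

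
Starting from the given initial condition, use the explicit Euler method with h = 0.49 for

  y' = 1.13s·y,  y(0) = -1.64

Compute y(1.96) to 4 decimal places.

-5.8342

Euler: y_{n+1} = y_n + h·f(s_n, y_n).
s=0.000000, y=-1.640000: f=0.000000 → y ← -1.640000 + 0.49·0.000000 = -1.640000
s=0.490000, y=-1.640000: f=-0.908068 → y ← -1.640000 + 0.49·(-0.908068) = -2.084953
s=0.980000, y=-2.084953: f=-2.308877 → y ← -2.084953 + 0.49·(-2.308877) = -3.216303
s=1.470000, y=-3.216303: f=-5.342601 → y ← -3.216303 + 0.49·(-5.342601) = -5.834178
y(1.96) ≈ -5.8342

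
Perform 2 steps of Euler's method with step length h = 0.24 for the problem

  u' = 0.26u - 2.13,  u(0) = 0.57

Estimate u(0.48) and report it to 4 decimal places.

Euler: u_{n+1} = u_n + h·f(s_n, u_n).
s=0.000000, u=0.570000: f=-1.981800 → u ← 0.570000 + 0.24·(-1.981800) = 0.094368
s=0.240000, u=0.094368: f=-2.105464 → u ← 0.094368 + 0.24·(-2.105464) = -0.410943
u(0.48) ≈ -0.4109

-0.4109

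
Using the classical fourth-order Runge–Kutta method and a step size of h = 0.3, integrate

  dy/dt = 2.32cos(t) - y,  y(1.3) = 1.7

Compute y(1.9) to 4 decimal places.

0.8719

RK4: k1 = f(t_n, y_n); k2 = f(t_n + h/2, y_n + (h/2)·k1); k3 = f(t_n + h/2, y_n + (h/2)·k2); k4 = f(t_n + h, y_n + h·k3); y_{n+1} = y_n + (h/6)·(k1 + 2k2 + 2k3 + k4).
t=1.300000, y=1.700000:
  k1 = f(1.300000, 1.700000) = -1.079403
  k2 = f(1.450000, 1.538090) = -1.258523
  k3 = f(1.450000, 1.511222) = -1.231655
  k4 = f(1.600000, 1.330503) = -1.398246
  y ← 1.700000 + (0.3/6)·(k1 + 2k2 + 2k3 + k4) = 1.327100
t=1.600000, y=1.327100:
  k1 = f(1.600000, 1.327100) = -1.394843
  k2 = f(1.750000, 1.117873) = -1.531404
  k3 = f(1.750000, 1.097389) = -1.510920
  k4 = f(1.900000, 0.873824) = -1.623856
  y ← 1.327100 + (0.3/6)·(k1 + 2k2 + 2k3 + k4) = 0.871932
y(1.9) ≈ 0.8719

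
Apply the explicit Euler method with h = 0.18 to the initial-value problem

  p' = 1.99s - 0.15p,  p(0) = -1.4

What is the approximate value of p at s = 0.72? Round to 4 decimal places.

-0.8749

Euler: p_{n+1} = p_n + h·f(s_n, p_n).
s=0.000000, p=-1.400000: f=0.210000 → p ← -1.400000 + 0.18·0.210000 = -1.362200
s=0.180000, p=-1.362200: f=0.562530 → p ← -1.362200 + 0.18·0.562530 = -1.260945
s=0.360000, p=-1.260945: f=0.905542 → p ← -1.260945 + 0.18·0.905542 = -1.097947
s=0.540000, p=-1.097947: f=1.239292 → p ← -1.097947 + 0.18·1.239292 = -0.874875
p(0.72) ≈ -0.8749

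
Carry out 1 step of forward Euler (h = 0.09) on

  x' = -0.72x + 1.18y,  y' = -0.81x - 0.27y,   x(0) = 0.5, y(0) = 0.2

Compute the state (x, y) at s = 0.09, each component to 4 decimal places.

Euler on (x,y): x_{n+1} = x_n + h·x', y_{n+1} = y_n + h·y'.
0.000000: (0.500000, 0.200000); f=(-0.124000, -0.459000) → (0.488840, 0.158690)
(x(0.09), y(0.09)) ≈ (0.4888, 0.1587)

0.4888, 0.1587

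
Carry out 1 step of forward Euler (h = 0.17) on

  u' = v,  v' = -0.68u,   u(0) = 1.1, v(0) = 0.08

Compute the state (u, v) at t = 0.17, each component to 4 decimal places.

1.1136, -0.0472

Euler on (u,v): u_{n+1} = u_n + h·u', v_{n+1} = v_n + h·v'.
0.000000: (1.100000, 0.080000); f=(0.080000, -0.748000) → (1.113600, -0.047160)
(u(0.17), v(0.17)) ≈ (1.1136, -0.0472)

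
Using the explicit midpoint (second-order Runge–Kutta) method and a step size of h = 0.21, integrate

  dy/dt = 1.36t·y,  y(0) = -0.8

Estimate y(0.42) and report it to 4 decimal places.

-0.9003

Midpoint: k1 = f(t_n, y_n); k2 = f(t_n + h/2, y_n + (h/2)·k1); y_{n+1} = y_n + h·k2.
t=0.000000, y=-0.800000:
  k1 = f(0.000000, -0.800000) = 0.000000
  k2 = f(0.105000, -0.800000) = -0.114240
  y ← -0.800000 + 0.21·(-0.114240) = -0.823990
t=0.210000, y=-0.823990:
  k1 = f(0.210000, -0.823990) = -0.235332
  k2 = f(0.315000, -0.848700) = -0.363583
  y ← -0.823990 + 0.21·(-0.363583) = -0.900343
y(0.42) ≈ -0.9003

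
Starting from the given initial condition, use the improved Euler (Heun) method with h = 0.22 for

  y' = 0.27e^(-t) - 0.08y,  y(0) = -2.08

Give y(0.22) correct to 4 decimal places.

Heun: k1 = f(t_n, y_n); k2 = f(t_n + h, y_n + h·k1); y_{n+1} = y_n + (h/2)·(k1 + k2).
t=0.000000, y=-2.080000:
  k1 = f(0.000000, -2.080000) = 0.436400
  k2 = f(0.220000, -1.983992) = 0.375399
  y ← -2.080000 + (0.22/2)·(0.436400 + 0.375399) = -1.990702
y(0.22) ≈ -1.9907

-1.9907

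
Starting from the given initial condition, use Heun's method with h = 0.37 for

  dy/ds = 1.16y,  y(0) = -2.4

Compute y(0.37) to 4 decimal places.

-3.6511

Heun: k1 = f(s_n, y_n); k2 = f(s_n + h, y_n + h·k1); y_{n+1} = y_n + (h/2)·(k1 + k2).
s=0.000000, y=-2.400000:
  k1 = f(0.000000, -2.400000) = -2.784000
  k2 = f(0.370000, -3.430080) = -3.978893
  y ← -2.400000 + (0.37/2)·(-2.784000 + (-3.978893)) = -3.651135
y(0.37) ≈ -3.6511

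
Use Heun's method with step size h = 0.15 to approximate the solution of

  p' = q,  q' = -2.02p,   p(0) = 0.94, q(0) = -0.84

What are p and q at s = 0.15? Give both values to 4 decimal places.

0.7926, -1.1057

Heun on (p,q): k1 = f(s_n, state_n); k2 = f(s_n + h, state_n + h·k1); state_{n+1} = state_n + (h/2)·(k1 + k2).
0.000000: (0.940000, -0.840000)
  k1 = (-0.840000, -1.898800)
  predictor → (0.814000, -1.124820)
  k2 = (-1.124820, -1.644280)
  → (0.792638, -1.105731)
(p(0.15), q(0.15)) ≈ (0.7926, -1.1057)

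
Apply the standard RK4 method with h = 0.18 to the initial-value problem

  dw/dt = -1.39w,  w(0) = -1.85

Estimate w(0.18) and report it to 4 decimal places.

-1.4405

RK4: k1 = f(t_n, w_n); k2 = f(t_n + h/2, w_n + (h/2)·k1); k3 = f(t_n + h/2, w_n + (h/2)·k2); k4 = f(t_n + h, w_n + h·k3); w_{n+1} = w_n + (h/6)·(k1 + 2k2 + 2k3 + k4).
t=0.000000, w=-1.850000:
  k1 = f(0.000000, -1.850000) = 2.571500
  k2 = f(0.090000, -1.618565) = 2.249805
  k3 = f(0.090000, -1.647518) = 2.290049
  k4 = f(0.180000, -1.437791) = 1.998530
  w ← -1.850000 + (0.18/6)·(k1 + 2k2 + 2k3 + k4) = -1.440508
w(0.18) ≈ -1.4405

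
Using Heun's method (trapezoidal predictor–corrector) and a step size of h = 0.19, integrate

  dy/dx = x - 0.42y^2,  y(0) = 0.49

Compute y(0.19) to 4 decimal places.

0.4896

Heun: k1 = f(x_n, y_n); k2 = f(x_n + h, y_n + h·k1); y_{n+1} = y_n + (h/2)·(k1 + k2).
x=0.000000, y=0.490000:
  k1 = f(0.000000, 0.490000) = -0.100842
  k2 = f(0.190000, 0.470840) = 0.096890
  y ← 0.490000 + (0.19/2)·(-0.100842 + 0.096890) = 0.489625
y(0.19) ≈ 0.4896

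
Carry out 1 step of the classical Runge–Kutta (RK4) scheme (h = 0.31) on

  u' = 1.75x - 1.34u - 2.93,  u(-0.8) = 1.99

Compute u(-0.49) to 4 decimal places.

0.2893

RK4: k1 = f(x_n, u_n); k2 = f(x_n + h/2, u_n + (h/2)·k1); k3 = f(x_n + h/2, u_n + (h/2)·k2); k4 = f(x_n + h, u_n + h·k3); u_{n+1} = u_n + (h/6)·(k1 + 2k2 + 2k3 + k4).
x=-0.800000, u=1.990000:
  k1 = f(-0.800000, 1.990000) = -6.996600
  k2 = f(-0.645000, 0.905527) = -5.272156
  k3 = f(-0.645000, 1.172816) = -5.630323
  k4 = f(-0.490000, 0.244600) = -4.115264
  u ← 1.990000 + (0.31/6)·(k1 + 2k2 + 2k3 + k4) = 0.289298
u(-0.49) ≈ 0.2893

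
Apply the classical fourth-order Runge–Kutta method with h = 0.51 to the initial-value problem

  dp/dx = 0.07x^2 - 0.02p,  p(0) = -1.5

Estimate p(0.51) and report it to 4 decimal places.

RK4: k1 = f(x_n, p_n); k2 = f(x_n + h/2, p_n + (h/2)·k1); k3 = f(x_n + h/2, p_n + (h/2)·k2); k4 = f(x_n + h, p_n + h·k3); p_{n+1} = p_n + (h/6)·(k1 + 2k2 + 2k3 + k4).
x=0.000000, p=-1.500000:
  k1 = f(0.000000, -1.500000) = 0.030000
  k2 = f(0.255000, -1.492350) = 0.034399
  k3 = f(0.255000, -1.491228) = 0.034376
  k4 = f(0.510000, -1.482468) = 0.047856
  p ← -1.500000 + (0.51/6)·(k1 + 2k2 + 2k3 + k4) = -1.481690
p(0.51) ≈ -1.4817

-1.4817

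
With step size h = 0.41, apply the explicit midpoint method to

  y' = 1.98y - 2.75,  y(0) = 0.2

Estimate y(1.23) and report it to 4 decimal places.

-10.2840

Midpoint: k1 = f(t_n, y_n); k2 = f(t_n + h/2, y_n + (h/2)·k1); y_{n+1} = y_n + h·k2.
t=0.000000, y=0.200000:
  k1 = f(0.000000, 0.200000) = -2.354000
  k2 = f(0.205000, -0.282570) = -3.309489
  y ← 0.200000 + 0.41·(-3.309489) = -1.156890
t=0.410000, y=-1.156890:
  k1 = f(0.410000, -1.156890) = -5.040643
  k2 = f(0.615000, -2.190222) = -7.086640
  y ← -1.156890 + 0.41·(-7.086640) = -4.062413
t=0.820000, y=-4.062413:
  k1 = f(0.820000, -4.062413) = -10.793577
  k2 = f(1.025000, -6.275096) = -15.174690
  y ← -4.062413 + 0.41·(-15.174690) = -10.284036
y(1.23) ≈ -10.2840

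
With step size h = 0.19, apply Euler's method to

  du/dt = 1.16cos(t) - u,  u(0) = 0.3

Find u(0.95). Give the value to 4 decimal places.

0.7588

Euler: u_{n+1} = u_n + h·f(t_n, u_n).
t=0.000000, u=0.300000: f=0.860000 → u ← 0.300000 + 0.19·0.860000 = 0.463400
t=0.190000, u=0.463400: f=0.675725 → u ← 0.463400 + 0.19·0.675725 = 0.591788
t=0.380000, u=0.591788: f=0.485463 → u ← 0.591788 + 0.19·0.485463 = 0.684026
t=0.570000, u=0.684026: f=0.292579 → u ← 0.684026 + 0.19·0.292579 = 0.739616
t=0.760000, u=0.739616: f=0.101194 → u ← 0.739616 + 0.19·0.101194 = 0.758843
u(0.95) ≈ 0.7588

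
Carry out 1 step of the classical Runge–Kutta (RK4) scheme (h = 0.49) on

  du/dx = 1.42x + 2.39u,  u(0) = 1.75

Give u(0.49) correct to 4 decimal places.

5.8616

RK4: k1 = f(x_n, u_n); k2 = f(x_n + h/2, u_n + (h/2)·k1); k3 = f(x_n + h/2, u_n + (h/2)·k2); k4 = f(x_n + h, u_n + h·k3); u_{n+1} = u_n + (h/6)·(k1 + 2k2 + 2k3 + k4).
x=0.000000, u=1.750000:
  k1 = f(0.000000, 1.750000) = 4.182500
  k2 = f(0.245000, 2.774712) = 6.979463
  k3 = f(0.245000, 3.459968) = 8.617224
  k4 = f(0.490000, 5.972440) = 14.969932
  u ← 1.750000 + (0.49/6)·(k1 + 2k2 + 2k3 + k4) = 5.861574
u(0.49) ≈ 5.8616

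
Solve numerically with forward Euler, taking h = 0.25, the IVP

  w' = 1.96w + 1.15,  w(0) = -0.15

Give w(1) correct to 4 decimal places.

Euler: w_{n+1} = w_n + h·f(x_n, w_n).
x=0.000000, w=-0.150000: f=0.856000 → w ← -0.150000 + 0.25·0.856000 = 0.064000
x=0.250000, w=0.064000: f=1.275440 → w ← 0.064000 + 0.25·1.275440 = 0.382860
x=0.500000, w=0.382860: f=1.900406 → w ← 0.382860 + 0.25·1.900406 = 0.857961
x=0.750000, w=0.857961: f=2.831604 → w ← 0.857961 + 0.25·2.831604 = 1.565862
w(1) ≈ 1.5659

1.5659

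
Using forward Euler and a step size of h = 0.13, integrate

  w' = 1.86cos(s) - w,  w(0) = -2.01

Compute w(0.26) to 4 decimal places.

-1.0712

Euler: w_{n+1} = w_n + h·f(s_n, w_n).
s=0.000000, w=-2.010000: f=3.870000 → w ← -2.010000 + 0.13·3.870000 = -1.506900
s=0.130000, w=-1.506900: f=3.351205 → w ← -1.506900 + 0.13·3.351205 = -1.071243
w(0.26) ≈ -1.0712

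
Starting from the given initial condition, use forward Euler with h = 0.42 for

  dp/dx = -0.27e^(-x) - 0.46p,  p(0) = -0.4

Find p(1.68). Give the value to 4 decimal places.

Euler: p_{n+1} = p_n + h·f(x_n, p_n).
x=0.000000, p=-0.400000: f=-0.086000 → p ← -0.400000 + 0.42·(-0.086000) = -0.436120
x=0.420000, p=-0.436120: f=0.023213 → p ← -0.436120 + 0.42·0.023213 = -0.426371
x=0.840000, p=-0.426371: f=0.079569 → p ← -0.426371 + 0.42·0.079569 = -0.392952
x=1.260000, p=-0.392952: f=0.104171 → p ← -0.392952 + 0.42·0.104171 = -0.349200
p(1.68) ≈ -0.3492

-0.3492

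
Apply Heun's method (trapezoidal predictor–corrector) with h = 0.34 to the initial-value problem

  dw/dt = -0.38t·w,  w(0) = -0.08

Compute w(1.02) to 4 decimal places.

Heun: k1 = f(t_n, w_n); k2 = f(t_n + h, w_n + h·k1); w_{n+1} = w_n + (h/2)·(k1 + k2).
t=0.000000, w=-0.080000:
  k1 = f(0.000000, -0.080000) = 0.000000
  k2 = f(0.340000, -0.080000) = 0.010336
  w ← -0.080000 + (0.34/2)·(0.000000 + 0.010336) = -0.078243
t=0.340000, w=-0.078243:
  k1 = f(0.340000, -0.078243) = 0.010109
  k2 = f(0.680000, -0.074806) = 0.019330
  w ← -0.078243 + (0.34/2)·(0.010109 + 0.019330) = -0.073238
t=0.680000, w=-0.073238:
  k1 = f(0.680000, -0.073238) = 0.018925
  k2 = f(1.020000, -0.066804) = 0.025893
  w ← -0.073238 + (0.34/2)·(0.018925 + 0.025893) = -0.065619
w(1.02) ≈ -0.0656

-0.0656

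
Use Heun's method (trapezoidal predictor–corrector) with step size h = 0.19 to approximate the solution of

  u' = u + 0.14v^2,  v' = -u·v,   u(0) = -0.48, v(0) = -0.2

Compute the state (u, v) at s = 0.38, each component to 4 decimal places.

-0.6974, -0.2491

Heun on (u,v): k1 = f(s_n, state_n); k2 = f(s_n + h, state_n + h·k1); state_{n+1} = state_n + (h/2)·(k1 + k2).
0.000000: (-0.480000, -0.200000)
  k1 = (-0.474400, -0.096000)
  predictor → (-0.570136, -0.218240)
  k2 = (-0.563468, -0.124426)
  → (-0.578597, -0.220941)
0.190000: (-0.578597, -0.220941)
  k1 = (-0.571763, -0.127836)
  predictor → (-0.687233, -0.245229)
  k2 = (-0.678813, -0.168530)
  → (-0.697402, -0.249095)
(u(0.38), v(0.38)) ≈ (-0.6974, -0.2491)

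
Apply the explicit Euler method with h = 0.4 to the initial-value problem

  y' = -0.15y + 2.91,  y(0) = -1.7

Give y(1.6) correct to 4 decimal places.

2.9262

Euler: y_{n+1} = y_n + h·f(s_n, y_n).
s=0.000000, y=-1.700000: f=3.165000 → y ← -1.700000 + 0.4·3.165000 = -0.434000
s=0.400000, y=-0.434000: f=2.975100 → y ← -0.434000 + 0.4·2.975100 = 0.756040
s=0.800000, y=0.756040: f=2.796594 → y ← 0.756040 + 0.4·2.796594 = 1.874678
s=1.200000, y=1.874678: f=2.628798 → y ← 1.874678 + 0.4·2.628798 = 2.926197
y(1.6) ≈ 2.9262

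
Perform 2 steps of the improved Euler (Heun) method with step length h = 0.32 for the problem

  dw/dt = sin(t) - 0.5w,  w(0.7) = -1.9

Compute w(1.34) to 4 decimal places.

Heun: k1 = f(t_n, w_n); k2 = f(t_n + h, w_n + h·k1); w_{n+1} = w_n + (h/2)·(k1 + k2).
t=0.700000, w=-1.900000:
  k1 = f(0.700000, -1.900000) = 1.594218
  k2 = f(1.020000, -1.389850) = 1.547033
  w ← -1.900000 + (0.32/2)·(1.594218 + 1.547033) = -1.397400
t=1.020000, w=-1.397400:
  k1 = f(1.020000, -1.397400) = 1.550808
  k2 = f(1.340000, -0.901141) = 1.424055
  w ← -1.397400 + (0.32/2)·(1.550808 + 1.424055) = -0.921422
w(1.34) ≈ -0.9214

-0.9214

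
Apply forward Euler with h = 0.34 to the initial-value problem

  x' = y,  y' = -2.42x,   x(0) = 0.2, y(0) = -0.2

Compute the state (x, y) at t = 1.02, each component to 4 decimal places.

Euler on (x,y): x_{n+1} = x_n + h·x', y_{n+1} = y_n + h·y'.
0.000000: (0.200000, -0.200000); f=(-0.200000, -0.484000) → (0.132000, -0.364560)
0.340000: (0.132000, -0.364560); f=(-0.364560, -0.319440) → (0.008050, -0.473170)
0.680000: (0.008050, -0.473170); f=(-0.473170, -0.019480) → (-0.152828, -0.479793)
(x(1.02), y(1.02)) ≈ (-0.1528, -0.4798)

-0.1528, -0.4798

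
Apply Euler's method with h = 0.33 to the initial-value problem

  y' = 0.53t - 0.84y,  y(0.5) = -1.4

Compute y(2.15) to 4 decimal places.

0.4152

Euler: y_{n+1} = y_n + h·f(t_n, y_n).
t=0.500000, y=-1.400000: f=1.441000 → y ← -1.400000 + 0.33·1.441000 = -0.924470
t=0.830000, y=-0.924470: f=1.216455 → y ← -0.924470 + 0.33·1.216455 = -0.523040
t=1.160000, y=-0.523040: f=1.054154 → y ← -0.523040 + 0.33·1.054154 = -0.175169
t=1.490000, y=-0.175169: f=0.936842 → y ← -0.175169 + 0.33·0.936842 = 0.133989
t=1.820000, y=0.133989: f=0.852050 → y ← 0.133989 + 0.33·0.852050 = 0.415165
y(2.15) ≈ 0.4152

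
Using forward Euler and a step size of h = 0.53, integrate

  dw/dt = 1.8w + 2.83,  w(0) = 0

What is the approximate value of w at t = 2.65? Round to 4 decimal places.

Euler: w_{n+1} = w_n + h·f(t_n, w_n).
t=0.000000, w=0.000000: f=2.830000 → w ← 0.000000 + 0.53·2.830000 = 1.499900
t=0.530000, w=1.499900: f=5.529820 → w ← 1.499900 + 0.53·5.529820 = 4.430705
t=1.060000, w=4.430705: f=10.805268 → w ← 4.430705 + 0.53·10.805268 = 10.157497
t=1.590000, w=10.157497: f=21.113494 → w ← 10.157497 + 0.53·21.113494 = 21.347649
t=2.120000, w=21.347649: f=41.255768 → w ← 21.347649 + 0.53·41.255768 = 43.213206
w(2.65) ≈ 43.2132

43.2132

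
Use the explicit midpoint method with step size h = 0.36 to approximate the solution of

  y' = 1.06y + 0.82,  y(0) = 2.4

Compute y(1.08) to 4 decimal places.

8.9900

Midpoint: k1 = f(x_n, y_n); k2 = f(x_n + h/2, y_n + (h/2)·k1); y_{n+1} = y_n + h·k2.
x=0.000000, y=2.400000:
  k1 = f(0.000000, 2.400000) = 3.364000
  k2 = f(0.180000, 3.005520) = 4.005851
  y ← 2.400000 + 0.36·4.005851 = 3.842106
x=0.360000, y=3.842106:
  k1 = f(0.360000, 3.842106) = 4.892633
  k2 = f(0.540000, 4.722780) = 5.826147
  y ← 3.842106 + 0.36·5.826147 = 5.939519
x=0.720000, y=5.939519:
  k1 = f(0.720000, 5.939519) = 7.115891
  k2 = f(0.900000, 7.220380) = 8.473602
  y ← 5.939519 + 0.36·8.473602 = 8.990016
y(1.08) ≈ 8.9900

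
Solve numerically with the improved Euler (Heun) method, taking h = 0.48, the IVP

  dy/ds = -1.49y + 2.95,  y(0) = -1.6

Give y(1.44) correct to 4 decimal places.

1.4144

Heun: k1 = f(s_n, y_n); k2 = f(s_n + h, y_n + h·k1); y_{n+1} = y_n + (h/2)·(k1 + k2).
s=0.000000, y=-1.600000:
  k1 = f(0.000000, -1.600000) = 5.334000
  k2 = f(0.480000, 0.960320) = 1.519123
  y ← -1.600000 + (0.48/2)·(5.334000 + 1.519123) = 0.044750
s=0.480000, y=0.044750:
  k1 = f(0.480000, 0.044750) = 2.883323
  k2 = f(0.960000, 1.428745) = 0.821170
  y ← 0.044750 + (0.48/2)·(2.883323 + 0.821170) = 0.933828
s=0.960000, y=0.933828:
  k1 = f(0.960000, 0.933828) = 1.558596
  k2 = f(1.440000, 1.681954) = 0.443888
  y ← 0.933828 + (0.48/2)·(1.558596 + 0.443888) = 1.414424
y(1.44) ≈ 1.4144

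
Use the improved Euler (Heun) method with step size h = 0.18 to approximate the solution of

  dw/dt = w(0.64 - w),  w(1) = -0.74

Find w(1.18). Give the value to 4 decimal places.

Heun: k1 = f(t_n, w_n); k2 = f(t_n + h, w_n + h·k1); w_{n+1} = w_n + (h/2)·(k1 + k2).
t=1.000000, w=-0.740000:
  k1 = f(1.000000, -0.740000) = -1.021200
  k2 = f(1.180000, -0.923816) = -1.444678
  w ← -0.740000 + (0.18/2)·(-1.021200 + (-1.444678)) = -0.961929
w(1.18) ≈ -0.9619

-0.9619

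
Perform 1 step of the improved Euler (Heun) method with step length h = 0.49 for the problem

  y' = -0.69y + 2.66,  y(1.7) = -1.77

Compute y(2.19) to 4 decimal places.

-0.1897

Heun: k1 = f(x_n, y_n); k2 = f(x_n + h, y_n + h·k1); y_{n+1} = y_n + (h/2)·(k1 + k2).
x=1.700000, y=-1.770000:
  k1 = f(1.700000, -1.770000) = 3.881300
  k2 = f(2.190000, 0.131837) = 2.569032
  y ← -1.770000 + (0.49/2)·(3.881300 + 2.569032) = -0.189669
y(2.19) ≈ -0.1897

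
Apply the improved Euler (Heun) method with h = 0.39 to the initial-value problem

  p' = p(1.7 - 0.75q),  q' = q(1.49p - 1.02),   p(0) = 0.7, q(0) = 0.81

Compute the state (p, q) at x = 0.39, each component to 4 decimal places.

Heun on (p,q): k1 = f(x_n, state_n); k2 = f(x_n + h, state_n + h·k1); state_{n+1} = state_n + (h/2)·(k1 + k2).
0.000000: (0.700000, 0.810000)
  k1 = (0.764750, 0.018630)
  predictor → (0.998252, 0.817266)
  k2 = (1.085151, 0.381987)
  → (1.060731, 0.888120)
(p(0.39), q(0.39)) ≈ (1.0607, 0.8881)

1.0607, 0.8881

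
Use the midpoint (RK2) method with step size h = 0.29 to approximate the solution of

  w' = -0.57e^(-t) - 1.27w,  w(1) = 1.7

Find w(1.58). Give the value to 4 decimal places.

Midpoint: k1 = f(t_n, w_n); k2 = f(t_n + h/2, w_n + (h/2)·k1); w_{n+1} = w_n + h·k2.
t=1.000000, w=1.700000:
  k1 = f(1.000000, 1.700000) = -2.368691
  k2 = f(1.145000, 1.356540) = -1.904193
  w ← 1.700000 + 0.29·(-1.904193) = 1.147784
t=1.290000, w=1.147784:
  k1 = f(1.290000, 1.147784) = -1.614590
  k2 = f(1.435000, 0.913668) = -1.296085
  w ← 1.147784 + 0.29·(-1.296085) = 0.771919
w(1.58) ≈ 0.7719

0.7719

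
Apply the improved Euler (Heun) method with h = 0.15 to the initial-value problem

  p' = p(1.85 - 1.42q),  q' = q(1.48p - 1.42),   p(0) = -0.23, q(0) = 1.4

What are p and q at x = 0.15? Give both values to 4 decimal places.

-0.2342, 1.0797

Heun on (p,q): k1 = f(x_n, state_n); k2 = f(x_n + h, state_n + h·k1); state_{n+1} = state_n + (h/2)·(k1 + k2).
0.000000: (-0.230000, 1.400000)
  k1 = (0.031740, -2.464560)
  predictor → (-0.225239, 1.030316)
  k2 = (-0.087157, -1.806508)
  → (-0.234156, 1.079670)
(p(0.15), q(0.15)) ≈ (-0.2342, 1.0797)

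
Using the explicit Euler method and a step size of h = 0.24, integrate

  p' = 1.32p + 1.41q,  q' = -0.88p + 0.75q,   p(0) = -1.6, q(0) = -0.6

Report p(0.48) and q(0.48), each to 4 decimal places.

Euler on (p,q): p_{n+1} = p_n + h·p', q_{n+1} = q_n + h·q'.
0.000000: (-1.600000, -0.600000); f=(-2.958000, 0.958000) → (-2.309920, -0.370080)
0.240000: (-2.309920, -0.370080); f=(-3.570907, 1.755170) → (-3.166938, 0.051161)
(p(0.48), q(0.48)) ≈ (-3.1669, 0.0512)

-3.1669, 0.0512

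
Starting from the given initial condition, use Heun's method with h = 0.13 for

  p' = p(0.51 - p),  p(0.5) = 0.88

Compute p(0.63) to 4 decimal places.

Heun: k1 = f(x_n, p_n); k2 = f(x_n + h, p_n + h·k1); p_{n+1} = p_n + (h/2)·(k1 + k2).
x=0.500000, p=0.880000:
  k1 = f(0.500000, 0.880000) = -0.325600
  k2 = f(0.630000, 0.837672) = -0.274482
  p ← 0.880000 + (0.13/2)·(-0.325600 + (-0.274482)) = 0.840995
p(0.63) ≈ 0.8410

0.8410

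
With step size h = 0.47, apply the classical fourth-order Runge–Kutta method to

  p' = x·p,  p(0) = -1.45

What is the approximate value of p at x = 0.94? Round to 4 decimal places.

RK4: k1 = f(x_n, p_n); k2 = f(x_n + h/2, p_n + (h/2)·k1); k3 = f(x_n + h/2, p_n + (h/2)·k2); k4 = f(x_n + h, p_n + h·k3); p_{n+1} = p_n + (h/6)·(k1 + 2k2 + 2k3 + k4).
x=0.000000, p=-1.450000:
  k1 = f(0.000000, -1.450000) = 0.000000
  k2 = f(0.235000, -1.450000) = -0.340750
  k3 = f(0.235000, -1.530076) = -0.359568
  k4 = f(0.470000, -1.618997) = -0.760929
  p ← -1.450000 + (0.47/6)·(k1 + 2k2 + 2k3 + k4) = -1.619323
x=0.470000, p=-1.619323:
  k1 = f(0.470000, -1.619323) = -0.761082
  k2 = f(0.705000, -1.798177) = -1.267715
  k3 = f(0.705000, -1.917235) = -1.351651
  k4 = f(0.940000, -2.254599) = -2.119323
  p ← -1.619323 + (0.47/6)·(k1 + 2k2 + 2k3 + k4) = -2.255321
p(0.94) ≈ -2.2553

-2.2553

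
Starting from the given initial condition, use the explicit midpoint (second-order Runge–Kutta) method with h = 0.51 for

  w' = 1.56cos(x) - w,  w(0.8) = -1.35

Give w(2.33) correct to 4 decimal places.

-0.5892

Midpoint: k1 = f(x_n, w_n); k2 = f(x_n + h/2, w_n + (h/2)·k1); w_{n+1} = w_n + h·k2.
x=0.800000, w=-1.350000:
  k1 = f(0.800000, -1.350000) = 2.436862
  k2 = f(1.055000, -0.728600) = 1.498035
  w ← -1.350000 + 0.51·1.498035 = -0.586002
x=1.310000, w=-0.586002:
  k1 = f(1.310000, -0.586002) = 0.988248
  k2 = f(1.565000, -0.333999) = 0.343041
  w ← -0.586002 + 0.51·0.343041 = -0.411051
x=1.820000, w=-0.411051:
  k1 = f(1.820000, -0.411051) = 0.026305
  k2 = f(2.075000, -0.404343) = -0.349309
  w ← -0.411051 + 0.51·(-0.349309) = -0.589199
w(2.33) ≈ -0.5892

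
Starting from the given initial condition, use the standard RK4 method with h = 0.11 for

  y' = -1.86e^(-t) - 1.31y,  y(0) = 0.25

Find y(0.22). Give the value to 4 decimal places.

-0.1300

RK4: k1 = f(t_n, y_n); k2 = f(t_n + h/2, y_n + (h/2)·k1); k3 = f(t_n + h/2, y_n + (h/2)·k2); k4 = f(t_n + h, y_n + h·k3); y_{n+1} = y_n + (h/6)·(k1 + 2k2 + 2k3 + k4).
t=0.000000, y=0.250000:
  k1 = f(0.000000, 0.250000) = -2.187500
  k2 = f(0.055000, 0.129688) = -1.930353
  k3 = f(0.055000, 0.143831) = -1.948880
  k4 = f(0.110000, 0.035623) = -1.712918
  y ← 0.250000 + (0.11/6)·(k1 + 2k2 + 2k3 + k4) = 0.036254
t=0.110000, y=0.036254:
  k1 = f(0.110000, 0.036254) = -1.713744
  k2 = f(0.165000, -0.058002) = -1.501099
  k3 = f(0.165000, -0.046307) = -1.516421
  k4 = f(0.220000, -0.130552) = -1.321661
  y ← 0.036254 + (0.11/6)·(k1 + 2k2 + 2k3 + k4) = -0.130038
y(0.22) ≈ -0.1300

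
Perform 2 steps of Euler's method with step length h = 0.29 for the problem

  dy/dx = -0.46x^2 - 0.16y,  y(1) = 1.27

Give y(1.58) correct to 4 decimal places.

0.8057

Euler: y_{n+1} = y_n + h·f(x_n, y_n).
x=1.000000, y=1.270000: f=-0.663200 → y ← 1.270000 + 0.29·(-0.663200) = 1.077672
x=1.290000, y=1.077672: f=-0.937914 → y ← 1.077672 + 0.29·(-0.937914) = 0.805677
y(1.58) ≈ 0.8057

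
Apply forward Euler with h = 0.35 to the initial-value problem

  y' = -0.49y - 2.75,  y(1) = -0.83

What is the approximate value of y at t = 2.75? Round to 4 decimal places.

Euler: y_{n+1} = y_n + h·f(t_n, y_n).
t=1.000000, y=-0.830000: f=-2.343300 → y ← -0.830000 + 0.35·(-2.343300) = -1.650155
t=1.350000, y=-1.650155: f=-1.941424 → y ← -1.650155 + 0.35·(-1.941424) = -2.329653
t=1.700000, y=-2.329653: f=-1.608470 → y ← -2.329653 + 0.35·(-1.608470) = -2.892618
t=2.050000, y=-2.892618: f=-1.332617 → y ← -2.892618 + 0.35·(-1.332617) = -3.359034
t=2.400000, y=-3.359034: f=-1.104073 → y ← -3.359034 + 0.35·(-1.104073) = -3.745460
y(2.75) ≈ -3.7455

-3.7455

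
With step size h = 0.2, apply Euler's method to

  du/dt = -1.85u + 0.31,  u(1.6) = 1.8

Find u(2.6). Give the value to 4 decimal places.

Euler: u_{n+1} = u_n + h·f(t_n, u_n).
t=1.600000, u=1.800000: f=-3.020000 → u ← 1.800000 + 0.2·(-3.020000) = 1.196000
t=1.800000, u=1.196000: f=-1.902600 → u ← 1.196000 + 0.2·(-1.902600) = 0.815480
t=2.000000, u=0.815480: f=-1.198638 → u ← 0.815480 + 0.2·(-1.198638) = 0.575752
t=2.200000, u=0.575752: f=-0.755142 → u ← 0.575752 + 0.2·(-0.755142) = 0.424724
t=2.400000, u=0.424724: f=-0.475739 → u ← 0.424724 + 0.2·(-0.475739) = 0.329576
u(2.6) ≈ 0.3296

0.3296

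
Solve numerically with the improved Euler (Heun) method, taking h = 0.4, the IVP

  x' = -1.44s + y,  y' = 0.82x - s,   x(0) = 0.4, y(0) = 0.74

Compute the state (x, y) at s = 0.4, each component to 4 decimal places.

Heun on (x,y): k1 = f(s_n, state_n); k2 = f(s_n + h, state_n + h·k1); state_{n+1} = state_n + (h/2)·(k1 + k2).
0.000000: (0.400000, 0.740000)
  k1 = (0.740000, 0.328000)
  predictor → (0.696000, 0.871200)
  k2 = (0.295200, 0.170720)
  → (0.607040, 0.839744)
(x(0.4), y(0.4)) ≈ (0.6070, 0.8397)

0.6070, 0.8397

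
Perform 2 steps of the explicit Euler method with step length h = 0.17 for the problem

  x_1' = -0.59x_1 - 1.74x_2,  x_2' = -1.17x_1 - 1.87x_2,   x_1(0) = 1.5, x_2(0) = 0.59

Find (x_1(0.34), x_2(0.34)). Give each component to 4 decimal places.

Euler on (x_1,x_2): x_1_{n+1} = x_1_n + h·x_1', x_2_{n+1} = x_2_n + h·x_2'.
0.000000: (1.500000, 0.590000); f=(-1.911600, -2.858300) → (1.175028, 0.104089)
0.170000: (1.175028, 0.104089); f=(-0.874381, -1.569429) → (1.026383, -0.162714)
(x_1(0.34), x_2(0.34)) ≈ (1.0264, -0.1627)

1.0264, -0.1627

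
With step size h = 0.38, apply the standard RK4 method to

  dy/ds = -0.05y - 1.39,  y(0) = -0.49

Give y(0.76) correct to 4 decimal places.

-1.5083

RK4: k1 = f(s_n, y_n); k2 = f(s_n + h/2, y_n + (h/2)·k1); k3 = f(s_n + h/2, y_n + (h/2)·k2); k4 = f(s_n + h, y_n + h·k3); y_{n+1} = y_n + (h/6)·(k1 + 2k2 + 2k3 + k4).
s=0.000000, y=-0.490000:
  k1 = f(0.000000, -0.490000) = -1.365500
  k2 = f(0.190000, -0.749445) = -1.352528
  k3 = f(0.190000, -0.746980) = -1.352651
  k4 = f(0.380000, -1.004007) = -1.339800
  y ← -0.490000 + (0.38/6)·(k1 + 2k2 + 2k3 + k4) = -1.003992
s=0.380000, y=-1.003992:
  k1 = f(0.380000, -1.003992) = -1.339800
  k2 = f(0.570000, -1.258554) = -1.327072
  k3 = f(0.570000, -1.256135) = -1.327193
  k4 = f(0.760000, -1.508325) = -1.314584
  y ← -1.003992 + (0.38/6)·(k1 + 2k2 + 2k3 + k4) = -1.508310
y(0.76) ≈ -1.5083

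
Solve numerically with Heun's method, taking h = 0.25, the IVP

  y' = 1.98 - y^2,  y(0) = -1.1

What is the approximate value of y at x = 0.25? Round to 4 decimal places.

Heun: k1 = f(x_n, y_n); k2 = f(x_n + h, y_n + h·k1); y_{n+1} = y_n + (h/2)·(k1 + k2).
x=0.000000, y=-1.100000:
  k1 = f(0.000000, -1.100000) = 0.770000
  k2 = f(0.250000, -0.907500) = 1.156444
  y ← -1.100000 + (0.25/2)·(0.770000 + 1.156444) = -0.859195
y(0.25) ≈ -0.8592

-0.8592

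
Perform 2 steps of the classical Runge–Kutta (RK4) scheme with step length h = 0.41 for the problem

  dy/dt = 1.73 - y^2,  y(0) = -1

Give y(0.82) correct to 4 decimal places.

0.1047

RK4: k1 = f(t_n, y_n); k2 = f(t_n + h/2, y_n + (h/2)·k1); k3 = f(t_n + h/2, y_n + (h/2)·k2); k4 = f(t_n + h, y_n + h·k3); y_{n+1} = y_n + (h/6)·(k1 + 2k2 + 2k3 + k4).
t=0.000000, y=-1.000000:
  k1 = f(0.000000, -1.000000) = 0.730000
  k2 = f(0.205000, -0.850350) = 1.006905
  k3 = f(0.205000, -0.793585) = 1.100224
  k4 = f(0.410000, -0.548908) = 1.428700
  y ← -1.000000 + (0.41/6)·(k1 + 2k2 + 2k3 + k4) = -0.564515
t=0.410000, y=-0.564515:
  k1 = f(0.410000, -0.564515) = 1.411323
  k2 = f(0.615000, -0.275193) = 1.654269
  k3 = f(0.615000, -0.225390) = 1.679200
  k4 = f(0.820000, 0.123957) = 1.714635
  y ← -0.564515 + (0.41/6)·(k1 + 2k2 + 2k3 + k4) = 0.104666
y(0.82) ≈ 0.1047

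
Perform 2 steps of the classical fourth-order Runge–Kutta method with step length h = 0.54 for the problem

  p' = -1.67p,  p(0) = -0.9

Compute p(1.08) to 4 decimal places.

-0.1514

RK4: k1 = f(x_n, p_n); k2 = f(x_n + h/2, p_n + (h/2)·k1); k3 = f(x_n + h/2, p_n + (h/2)·k2); k4 = f(x_n + h, p_n + h·k3); p_{n+1} = p_n + (h/6)·(k1 + 2k2 + 2k3 + k4).
x=0.000000, p=-0.900000:
  k1 = f(0.000000, -0.900000) = 1.503000
  k2 = f(0.270000, -0.494190) = 0.825297
  k3 = f(0.270000, -0.677170) = 1.130873
  k4 = f(0.540000, -0.289328) = 0.483178
  p ← -0.900000 + (0.54/6)·(k1 + 2k2 + 2k3 + k4) = -0.369133
x=0.540000, p=-0.369133:
  k1 = f(0.540000, -0.369133) = 0.616452
  k2 = f(0.810000, -0.202691) = 0.338494
  k3 = f(0.810000, -0.277740) = 0.463826
  k4 = f(1.080000, -0.118667) = 0.198175
  p ← -0.369133 + (0.54/6)·(k1 + 2k2 + 2k3 + k4) = -0.151399
p(1.08) ≈ -0.1514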